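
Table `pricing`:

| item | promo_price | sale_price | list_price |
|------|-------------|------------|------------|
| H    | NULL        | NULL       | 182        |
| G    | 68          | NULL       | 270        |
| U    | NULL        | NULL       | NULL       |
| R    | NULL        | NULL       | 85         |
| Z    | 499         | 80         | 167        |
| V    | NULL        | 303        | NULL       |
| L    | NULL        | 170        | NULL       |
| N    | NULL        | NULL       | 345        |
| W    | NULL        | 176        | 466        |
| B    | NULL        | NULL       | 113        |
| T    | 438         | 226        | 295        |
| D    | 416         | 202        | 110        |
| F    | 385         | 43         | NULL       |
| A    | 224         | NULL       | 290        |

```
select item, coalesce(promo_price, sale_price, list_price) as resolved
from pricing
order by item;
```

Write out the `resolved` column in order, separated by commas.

224, 113, 416, 385, 68, 182, 170, 345, 85, 438, NULL, 303, 176, 499

item=A: promo_price=224 → 224
item=B: promo_price=NULL, sale_price=NULL, list_price=113 → 113
item=D: promo_price=416 → 416
item=F: promo_price=385 → 385
item=G: promo_price=68 → 68
item=H: promo_price=NULL, sale_price=NULL, list_price=182 → 182
item=L: promo_price=NULL, sale_price=170 → 170
item=N: promo_price=NULL, sale_price=NULL, list_price=345 → 345
item=R: promo_price=NULL, sale_price=NULL, list_price=85 → 85
item=T: promo_price=438 → 438
item=U: promo_price=NULL, sale_price=NULL, list_price=NULL (all NULL) → NULL
item=V: promo_price=NULL, sale_price=303 → 303
item=W: promo_price=NULL, sale_price=176 → 176
item=Z: promo_price=499 → 499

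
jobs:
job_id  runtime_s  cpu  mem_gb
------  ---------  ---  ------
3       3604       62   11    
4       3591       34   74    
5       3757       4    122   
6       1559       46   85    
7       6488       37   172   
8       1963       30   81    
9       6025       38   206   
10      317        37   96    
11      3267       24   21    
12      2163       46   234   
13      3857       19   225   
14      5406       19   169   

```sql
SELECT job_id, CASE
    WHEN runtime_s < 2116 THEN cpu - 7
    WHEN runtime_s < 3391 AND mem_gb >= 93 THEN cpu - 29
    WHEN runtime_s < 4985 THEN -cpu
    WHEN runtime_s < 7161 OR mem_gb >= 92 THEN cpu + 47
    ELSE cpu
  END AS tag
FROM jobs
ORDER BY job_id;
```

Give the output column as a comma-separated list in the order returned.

-62, -34, -4, 39, 84, 23, 85, 30, -24, 17, -19, 66

job_id=3: runtime_s < 4985 → -62
job_id=4: runtime_s < 4985 → -34
job_id=5: runtime_s < 4985 → -4
job_id=6: runtime_s < 2116 → 39
job_id=7: runtime_s < 7161 OR mem_gb >= 92 → 84
job_id=8: runtime_s < 2116 → 23
job_id=9: runtime_s < 7161 OR mem_gb >= 92 → 85
job_id=10: runtime_s < 2116 → 30
job_id=11: runtime_s < 4985 → -24
job_id=12: runtime_s < 3391 AND mem_gb >= 93 → 17
job_id=13: runtime_s < 4985 → -19
job_id=14: runtime_s < 7161 OR mem_gb >= 92 → 66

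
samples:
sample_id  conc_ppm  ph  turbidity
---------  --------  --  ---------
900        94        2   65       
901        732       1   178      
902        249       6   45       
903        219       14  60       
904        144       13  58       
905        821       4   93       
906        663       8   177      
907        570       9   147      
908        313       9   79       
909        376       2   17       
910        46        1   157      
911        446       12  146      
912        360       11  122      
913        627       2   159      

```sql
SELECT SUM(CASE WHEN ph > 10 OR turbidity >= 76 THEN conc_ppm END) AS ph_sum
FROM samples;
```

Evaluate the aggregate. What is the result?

sample_id=900: ✗
sample_id=901: ✓ → 732
sample_id=902: ✗
sample_id=903: ✓ → 219
sample_id=904: ✓ → 144
sample_id=905: ✓ → 821
sample_id=906: ✓ → 663
sample_id=907: ✓ → 570
sample_id=908: ✓ → 313
sample_id=909: ✗
sample_id=910: ✓ → 46
sample_id=911: ✓ → 446
sample_id=912: ✓ → 360
sample_id=913: ✓ → 627
ph_sum = 732 + 219 + 144 + 821 + 663 + 570 + 313 + 46 + 446 + 360 + 627 = 4941

4941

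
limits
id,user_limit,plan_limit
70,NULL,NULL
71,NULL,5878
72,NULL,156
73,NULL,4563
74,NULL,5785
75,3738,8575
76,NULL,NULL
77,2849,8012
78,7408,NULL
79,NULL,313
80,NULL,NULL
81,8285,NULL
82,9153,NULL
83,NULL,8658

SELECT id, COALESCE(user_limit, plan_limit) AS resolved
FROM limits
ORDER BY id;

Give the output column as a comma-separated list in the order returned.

id=70: user_limit=NULL, plan_limit=NULL (all NULL) → NULL
id=71: user_limit=NULL, plan_limit=5878 → 5878
id=72: user_limit=NULL, plan_limit=156 → 156
id=73: user_limit=NULL, plan_limit=4563 → 4563
id=74: user_limit=NULL, plan_limit=5785 → 5785
id=75: user_limit=3738 → 3738
id=76: user_limit=NULL, plan_limit=NULL (all NULL) → NULL
id=77: user_limit=2849 → 2849
id=78: user_limit=7408 → 7408
id=79: user_limit=NULL, plan_limit=313 → 313
id=80: user_limit=NULL, plan_limit=NULL (all NULL) → NULL
id=81: user_limit=8285 → 8285
id=82: user_limit=9153 → 9153
id=83: user_limit=NULL, plan_limit=8658 → 8658

NULL, 5878, 156, 4563, 5785, 3738, NULL, 2849, 7408, 313, NULL, 8285, 9153, 8658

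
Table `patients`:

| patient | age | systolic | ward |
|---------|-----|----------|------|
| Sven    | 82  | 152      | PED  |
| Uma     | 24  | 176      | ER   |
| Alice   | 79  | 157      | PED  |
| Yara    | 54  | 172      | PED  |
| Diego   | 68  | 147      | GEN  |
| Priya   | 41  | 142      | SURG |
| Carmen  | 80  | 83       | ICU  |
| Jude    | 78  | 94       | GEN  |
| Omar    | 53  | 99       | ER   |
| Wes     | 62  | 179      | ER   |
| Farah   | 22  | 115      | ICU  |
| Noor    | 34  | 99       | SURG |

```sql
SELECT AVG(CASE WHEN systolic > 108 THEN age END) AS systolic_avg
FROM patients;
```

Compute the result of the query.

54

patient=Sven: ✓ → 82
patient=Uma: ✓ → 24
patient=Alice: ✓ → 79
patient=Yara: ✓ → 54
patient=Diego: ✓ → 68
patient=Priya: ✓ → 41
patient=Carmen: ✗
patient=Jude: ✗
patient=Omar: ✗
patient=Wes: ✓ → 62
patient=Farah: ✓ → 22
patient=Noor: ✗
systolic_avg = (82 + 24 + 79 + 54 + 68 + 41 + 62 + 22) / 8 = 54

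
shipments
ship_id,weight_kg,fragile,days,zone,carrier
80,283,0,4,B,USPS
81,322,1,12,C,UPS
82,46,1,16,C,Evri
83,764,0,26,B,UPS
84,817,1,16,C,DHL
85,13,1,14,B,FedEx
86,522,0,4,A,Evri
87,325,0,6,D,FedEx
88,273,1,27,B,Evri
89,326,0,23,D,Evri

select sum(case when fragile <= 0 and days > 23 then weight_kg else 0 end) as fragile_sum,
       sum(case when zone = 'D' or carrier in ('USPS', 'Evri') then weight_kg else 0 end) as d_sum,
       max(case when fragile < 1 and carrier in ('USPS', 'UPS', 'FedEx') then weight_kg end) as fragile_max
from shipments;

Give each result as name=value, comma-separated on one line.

[fragile_sum: fragile <= 0 and days > 23]
ship_id=80: ✗
ship_id=81: ✗
ship_id=82: ✗
ship_id=83: ✓ → 764
ship_id=84: ✗
ship_id=85: ✗
ship_id=86: ✗
ship_id=87: ✗
ship_id=88: ✗
ship_id=89: ✗
fragile_sum = 764
—
[d_sum: zone = 'D' or carrier in ('USPS', 'Evri')]
ship_id=80: ✓ → 283
ship_id=81: ✗
ship_id=82: ✓ → 46
ship_id=83: ✗
ship_id=84: ✗
ship_id=85: ✗
ship_id=86: ✓ → 522
ship_id=87: ✓ → 325
ship_id=88: ✓ → 273
ship_id=89: ✓ → 326
d_sum = 283 + 46 + 522 + 325 + 273 + 326 = 1775
—
[fragile_max: fragile < 1 and carrier in ('USPS', 'UPS', 'FedEx')]
ship_id=80: ✓ → 283
ship_id=81: ✗
ship_id=82: ✗
ship_id=83: ✓ → 764
ship_id=84: ✗
ship_id=85: ✗
ship_id=86: ✗
ship_id=87: ✓ → 325
ship_id=88: ✗
ship_id=89: ✗
fragile_max = MAX(283, 764, 325) = 764

fragile_sum=764, d_sum=1775, fragile_max=764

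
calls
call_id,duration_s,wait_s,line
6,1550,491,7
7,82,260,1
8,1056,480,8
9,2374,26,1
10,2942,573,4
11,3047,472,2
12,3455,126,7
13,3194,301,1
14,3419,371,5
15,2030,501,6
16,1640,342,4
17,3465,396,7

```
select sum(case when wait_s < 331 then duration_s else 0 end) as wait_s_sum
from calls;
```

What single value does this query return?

9105

call_id=6: ✗
call_id=7: ✓ → 82
call_id=8: ✗
call_id=9: ✓ → 2374
call_id=10: ✗
call_id=11: ✗
call_id=12: ✓ → 3455
call_id=13: ✓ → 3194
call_id=14: ✗
call_id=15: ✗
call_id=16: ✗
call_id=17: ✗
wait_s_sum = 82 + 2374 + 3455 + 3194 = 9105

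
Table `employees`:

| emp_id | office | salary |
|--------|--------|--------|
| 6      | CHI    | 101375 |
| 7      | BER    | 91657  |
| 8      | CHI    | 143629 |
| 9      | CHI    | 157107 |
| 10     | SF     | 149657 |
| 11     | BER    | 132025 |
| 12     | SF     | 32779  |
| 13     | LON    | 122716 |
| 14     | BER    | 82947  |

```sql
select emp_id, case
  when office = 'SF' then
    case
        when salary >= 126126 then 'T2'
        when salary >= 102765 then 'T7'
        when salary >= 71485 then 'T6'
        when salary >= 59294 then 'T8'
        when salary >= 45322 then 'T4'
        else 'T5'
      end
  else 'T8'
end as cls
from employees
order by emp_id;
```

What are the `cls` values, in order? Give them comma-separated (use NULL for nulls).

T8, T8, T8, T8, T2, T8, T5, T8, T8

emp_id=6: office='CHI' → outer ELSE → T8
emp_id=7: office='BER' → outer ELSE → T8
emp_id=8: office='CHI' → outer ELSE → T8
emp_id=9: office='CHI' → outer ELSE → T8
emp_id=10: office='SF' → inner[salary >= 126126] → T2
emp_id=11: office='BER' → outer ELSE → T8
emp_id=12: office='SF' → inner[ELSE] → T5
emp_id=13: office='LON' → outer ELSE → T8
emp_id=14: office='BER' → outer ELSE → T8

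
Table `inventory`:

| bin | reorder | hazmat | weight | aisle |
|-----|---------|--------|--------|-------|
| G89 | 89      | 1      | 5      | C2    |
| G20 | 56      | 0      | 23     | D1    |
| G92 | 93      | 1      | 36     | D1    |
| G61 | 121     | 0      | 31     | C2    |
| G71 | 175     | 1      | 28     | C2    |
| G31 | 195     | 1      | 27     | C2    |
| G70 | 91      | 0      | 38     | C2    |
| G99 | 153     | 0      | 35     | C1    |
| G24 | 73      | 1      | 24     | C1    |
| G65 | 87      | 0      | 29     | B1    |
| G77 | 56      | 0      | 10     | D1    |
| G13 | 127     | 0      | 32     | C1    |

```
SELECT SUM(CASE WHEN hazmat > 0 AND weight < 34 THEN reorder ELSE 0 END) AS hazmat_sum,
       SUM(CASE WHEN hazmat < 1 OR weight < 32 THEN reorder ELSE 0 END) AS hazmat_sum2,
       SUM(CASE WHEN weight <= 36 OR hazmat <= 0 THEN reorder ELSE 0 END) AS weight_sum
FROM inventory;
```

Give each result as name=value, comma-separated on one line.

[hazmat_sum: hazmat > 0 AND weight < 34]
bin=G89: ✓ → 89
bin=G20: ✗
bin=G92: ✗
bin=G61: ✗
bin=G71: ✓ → 175
bin=G31: ✓ → 195
bin=G70: ✗
bin=G99: ✗
bin=G24: ✓ → 73
bin=G65: ✗
bin=G77: ✗
bin=G13: ✗
hazmat_sum = 89 + 175 + 195 + 73 = 532
—
[hazmat_sum2: hazmat < 1 OR weight < 32]
bin=G89: ✓ → 89
bin=G20: ✓ → 56
bin=G92: ✗
bin=G61: ✓ → 121
bin=G71: ✓ → 175
bin=G31: ✓ → 195
bin=G70: ✓ → 91
bin=G99: ✓ → 153
bin=G24: ✓ → 73
bin=G65: ✓ → 87
bin=G77: ✓ → 56
bin=G13: ✓ → 127
hazmat_sum2 = 89 + 56 + 121 + 175 + 195 + 91 + 153 + 73 + 87 + 56 + 127 = 1223
—
[weight_sum: weight <= 36 OR hazmat <= 0]
bin=G89: ✓ → 89
bin=G20: ✓ → 56
bin=G92: ✓ → 93
bin=G61: ✓ → 121
bin=G71: ✓ → 175
bin=G31: ✓ → 195
bin=G70: ✓ → 91
bin=G99: ✓ → 153
bin=G24: ✓ → 73
bin=G65: ✓ → 87
bin=G77: ✓ → 56
bin=G13: ✓ → 127
weight_sum = 89 + 56 + 93 + 121 + 175 + 195 + 91 + 153 + 73 + 87 + 56 + 127 = 1316

hazmat_sum=532, hazmat_sum2=1223, weight_sum=1316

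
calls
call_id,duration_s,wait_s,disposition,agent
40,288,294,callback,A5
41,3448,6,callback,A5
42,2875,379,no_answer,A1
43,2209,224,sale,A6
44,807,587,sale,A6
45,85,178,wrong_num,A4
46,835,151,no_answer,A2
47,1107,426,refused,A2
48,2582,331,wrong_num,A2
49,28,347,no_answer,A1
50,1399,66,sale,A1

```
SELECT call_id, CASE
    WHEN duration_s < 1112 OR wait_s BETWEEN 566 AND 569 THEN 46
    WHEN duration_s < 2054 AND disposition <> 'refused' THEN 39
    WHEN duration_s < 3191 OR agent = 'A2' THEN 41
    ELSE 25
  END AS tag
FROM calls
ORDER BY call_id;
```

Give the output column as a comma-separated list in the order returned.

call_id=40: duration_s < 1112 OR wait_s BETWEEN 566 AND 569 → 46
call_id=41: ELSE → 25
call_id=42: duration_s < 3191 OR agent = 'A2' → 41
call_id=43: duration_s < 3191 OR agent = 'A2' → 41
call_id=44: duration_s < 1112 OR wait_s BETWEEN 566 AND 569 → 46
call_id=45: duration_s < 1112 OR wait_s BETWEEN 566 AND 569 → 46
call_id=46: duration_s < 1112 OR wait_s BETWEEN 566 AND 569 → 46
call_id=47: duration_s < 1112 OR wait_s BETWEEN 566 AND 569 → 46
call_id=48: duration_s < 3191 OR agent = 'A2' → 41
call_id=49: duration_s < 1112 OR wait_s BETWEEN 566 AND 569 → 46
call_id=50: duration_s < 2054 AND disposition <> 'refused' → 39

46, 25, 41, 41, 46, 46, 46, 46, 41, 46, 39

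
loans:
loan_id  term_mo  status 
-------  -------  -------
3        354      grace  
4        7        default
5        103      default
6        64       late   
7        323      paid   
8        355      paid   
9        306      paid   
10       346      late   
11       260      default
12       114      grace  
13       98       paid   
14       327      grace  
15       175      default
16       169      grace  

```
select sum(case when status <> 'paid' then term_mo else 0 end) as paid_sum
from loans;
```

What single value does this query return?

1919

loan_id=3: ✓ → 354
loan_id=4: ✓ → 7
loan_id=5: ✓ → 103
loan_id=6: ✓ → 64
loan_id=7: ✗
loan_id=8: ✗
loan_id=9: ✗
loan_id=10: ✓ → 346
loan_id=11: ✓ → 260
loan_id=12: ✓ → 114
loan_id=13: ✗
loan_id=14: ✓ → 327
loan_id=15: ✓ → 175
loan_id=16: ✓ → 169
paid_sum = 354 + 7 + 103 + 64 + 346 + 260 + 114 + 327 + 175 + 169 = 1919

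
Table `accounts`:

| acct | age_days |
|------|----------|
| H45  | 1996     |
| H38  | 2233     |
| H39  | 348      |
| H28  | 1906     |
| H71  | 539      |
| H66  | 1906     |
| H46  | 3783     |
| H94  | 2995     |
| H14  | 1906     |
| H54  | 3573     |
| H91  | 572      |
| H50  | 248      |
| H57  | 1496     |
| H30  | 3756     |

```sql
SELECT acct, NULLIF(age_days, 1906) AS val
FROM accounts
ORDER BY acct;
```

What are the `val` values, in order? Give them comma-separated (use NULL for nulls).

acct=H14: age_days=1906 vs 1906: equal → NULL
acct=H28: age_days=1906 vs 1906: equal → NULL
acct=H30: age_days=3756 vs 1906: differ → 3756
acct=H38: age_days=2233 vs 1906: differ → 2233
acct=H39: age_days=348 vs 1906: differ → 348
acct=H45: age_days=1996 vs 1906: differ → 1996
acct=H46: age_days=3783 vs 1906: differ → 3783
acct=H50: age_days=248 vs 1906: differ → 248
acct=H54: age_days=3573 vs 1906: differ → 3573
acct=H57: age_days=1496 vs 1906: differ → 1496
acct=H66: age_days=1906 vs 1906: equal → NULL
acct=H71: age_days=539 vs 1906: differ → 539
acct=H91: age_days=572 vs 1906: differ → 572
acct=H94: age_days=2995 vs 1906: differ → 2995

NULL, NULL, 3756, 2233, 348, 1996, 3783, 248, 3573, 1496, NULL, 539, 572, 2995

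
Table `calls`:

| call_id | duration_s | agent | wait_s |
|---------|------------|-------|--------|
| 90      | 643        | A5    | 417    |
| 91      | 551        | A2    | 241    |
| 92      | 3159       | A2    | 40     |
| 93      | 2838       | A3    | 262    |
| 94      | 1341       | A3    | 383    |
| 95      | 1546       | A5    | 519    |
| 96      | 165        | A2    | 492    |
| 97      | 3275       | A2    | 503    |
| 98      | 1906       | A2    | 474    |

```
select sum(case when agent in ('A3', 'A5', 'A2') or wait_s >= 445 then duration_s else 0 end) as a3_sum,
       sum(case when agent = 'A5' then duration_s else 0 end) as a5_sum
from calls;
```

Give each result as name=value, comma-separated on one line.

[a3_sum: agent in ('A3', 'A5', 'A2') or wait_s >= 445]
call_id=90: ✓ → 643
call_id=91: ✓ → 551
call_id=92: ✓ → 3159
call_id=93: ✓ → 2838
call_id=94: ✓ → 1341
call_id=95: ✓ → 1546
call_id=96: ✓ → 165
call_id=97: ✓ → 3275
call_id=98: ✓ → 1906
a3_sum = 643 + 551 + 3159 + 2838 + 1341 + 1546 + 165 + 3275 + 1906 = 15424
—
[a5_sum: agent = 'A5']
call_id=90: ✓ → 643
call_id=91: ✗
call_id=92: ✗
call_id=93: ✗
call_id=94: ✗
call_id=95: ✓ → 1546
call_id=96: ✗
call_id=97: ✗
call_id=98: ✗
a5_sum = 643 + 1546 = 2189

a3_sum=15424, a5_sum=2189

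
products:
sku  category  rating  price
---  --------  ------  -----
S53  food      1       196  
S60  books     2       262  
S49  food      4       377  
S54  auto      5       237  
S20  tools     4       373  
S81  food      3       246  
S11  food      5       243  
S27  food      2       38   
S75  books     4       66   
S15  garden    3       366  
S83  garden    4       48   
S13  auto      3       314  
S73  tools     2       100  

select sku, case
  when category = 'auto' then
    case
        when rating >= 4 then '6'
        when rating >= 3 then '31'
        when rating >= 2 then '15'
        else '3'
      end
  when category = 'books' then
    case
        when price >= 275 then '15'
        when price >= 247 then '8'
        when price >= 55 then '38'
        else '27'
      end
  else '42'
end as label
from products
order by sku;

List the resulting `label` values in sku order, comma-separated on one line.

sku=S11: category='food' → outer ELSE → 42
sku=S13: category='auto' → inner[rating >= 3] → 31
sku=S15: category='garden' → outer ELSE → 42
sku=S20: category='tools' → outer ELSE → 42
sku=S27: category='food' → outer ELSE → 42
sku=S49: category='food' → outer ELSE → 42
sku=S53: category='food' → outer ELSE → 42
sku=S54: category='auto' → inner[rating >= 4] → 6
sku=S60: category='books' → inner[price >= 247] → 8
sku=S73: category='tools' → outer ELSE → 42
sku=S75: category='books' → inner[price >= 55] → 38
sku=S81: category='food' → outer ELSE → 42
sku=S83: category='garden' → outer ELSE → 42

42, 31, 42, 42, 42, 42, 42, 6, 8, 42, 38, 42, 42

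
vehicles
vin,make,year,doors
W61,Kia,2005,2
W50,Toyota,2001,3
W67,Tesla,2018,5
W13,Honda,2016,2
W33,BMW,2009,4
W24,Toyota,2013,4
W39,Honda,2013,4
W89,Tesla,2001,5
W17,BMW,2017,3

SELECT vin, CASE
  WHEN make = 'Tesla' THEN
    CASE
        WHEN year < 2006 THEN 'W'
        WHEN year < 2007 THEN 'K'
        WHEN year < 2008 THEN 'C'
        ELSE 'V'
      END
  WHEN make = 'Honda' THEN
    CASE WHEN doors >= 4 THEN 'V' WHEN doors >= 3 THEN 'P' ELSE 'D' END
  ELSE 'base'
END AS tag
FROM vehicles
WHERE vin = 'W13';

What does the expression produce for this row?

D

vin = W13: make=Honda, year=2016, doors=2.
make='Honda' → inner[ELSE] → D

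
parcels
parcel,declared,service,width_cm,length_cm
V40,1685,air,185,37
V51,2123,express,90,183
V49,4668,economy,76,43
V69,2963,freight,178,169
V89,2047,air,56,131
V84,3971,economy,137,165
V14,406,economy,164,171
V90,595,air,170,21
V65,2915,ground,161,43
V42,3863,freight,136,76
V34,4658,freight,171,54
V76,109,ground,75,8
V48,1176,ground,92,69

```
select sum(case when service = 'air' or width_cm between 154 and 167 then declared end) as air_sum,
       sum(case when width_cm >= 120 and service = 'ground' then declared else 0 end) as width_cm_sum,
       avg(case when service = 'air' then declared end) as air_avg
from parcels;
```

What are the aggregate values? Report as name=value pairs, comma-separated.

[air_sum: service = 'air' or width_cm between 154 and 167]
parcel=V40: ✓ → 1685
parcel=V51: ✗
parcel=V49: ✗
parcel=V69: ✗
parcel=V89: ✓ → 2047
parcel=V84: ✗
parcel=V14: ✓ → 406
parcel=V90: ✓ → 595
parcel=V65: ✓ → 2915
parcel=V42: ✗
parcel=V34: ✗
parcel=V76: ✗
parcel=V48: ✗
air_sum = 1685 + 2047 + 406 + 595 + 2915 = 7648
—
[width_cm_sum: width_cm >= 120 and service = 'ground']
parcel=V40: ✗
parcel=V51: ✗
parcel=V49: ✗
parcel=V69: ✗
parcel=V89: ✗
parcel=V84: ✗
parcel=V14: ✗
parcel=V90: ✗
parcel=V65: ✓ → 2915
parcel=V42: ✗
parcel=V34: ✗
parcel=V76: ✗
parcel=V48: ✗
width_cm_sum = 2915
—
[air_avg: service = 'air']
parcel=V40: ✓ → 1685
parcel=V51: ✗
parcel=V49: ✗
parcel=V69: ✗
parcel=V89: ✓ → 2047
parcel=V84: ✗
parcel=V14: ✗
parcel=V90: ✓ → 595
parcel=V65: ✗
parcel=V42: ✗
parcel=V34: ✗
parcel=V76: ✗
parcel=V48: ✗
air_avg = (1685 + 2047 + 595) / 3 = 1442.3333333333

air_sum=7648, width_cm_sum=2915, air_avg=1442.3333333333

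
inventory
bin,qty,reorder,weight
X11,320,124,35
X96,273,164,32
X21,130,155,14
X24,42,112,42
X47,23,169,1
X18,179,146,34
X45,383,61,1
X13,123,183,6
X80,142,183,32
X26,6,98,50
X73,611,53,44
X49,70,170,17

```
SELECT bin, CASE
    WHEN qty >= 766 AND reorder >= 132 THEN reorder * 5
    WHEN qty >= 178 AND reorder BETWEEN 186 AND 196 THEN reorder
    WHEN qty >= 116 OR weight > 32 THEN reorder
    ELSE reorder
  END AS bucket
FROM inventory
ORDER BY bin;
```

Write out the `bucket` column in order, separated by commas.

124, 183, 146, 155, 112, 98, 61, 169, 170, 53, 183, 164

bin=X11: qty >= 116 OR weight > 32 → 124
bin=X13: qty >= 116 OR weight > 32 → 183
bin=X18: qty >= 116 OR weight > 32 → 146
bin=X21: qty >= 116 OR weight > 32 → 155
bin=X24: qty >= 116 OR weight > 32 → 112
bin=X26: qty >= 116 OR weight > 32 → 98
bin=X45: qty >= 116 OR weight > 32 → 61
bin=X47: ELSE → 169
bin=X49: ELSE → 170
bin=X73: qty >= 116 OR weight > 32 → 53
bin=X80: qty >= 116 OR weight > 32 → 183
bin=X96: qty >= 116 OR weight > 32 → 164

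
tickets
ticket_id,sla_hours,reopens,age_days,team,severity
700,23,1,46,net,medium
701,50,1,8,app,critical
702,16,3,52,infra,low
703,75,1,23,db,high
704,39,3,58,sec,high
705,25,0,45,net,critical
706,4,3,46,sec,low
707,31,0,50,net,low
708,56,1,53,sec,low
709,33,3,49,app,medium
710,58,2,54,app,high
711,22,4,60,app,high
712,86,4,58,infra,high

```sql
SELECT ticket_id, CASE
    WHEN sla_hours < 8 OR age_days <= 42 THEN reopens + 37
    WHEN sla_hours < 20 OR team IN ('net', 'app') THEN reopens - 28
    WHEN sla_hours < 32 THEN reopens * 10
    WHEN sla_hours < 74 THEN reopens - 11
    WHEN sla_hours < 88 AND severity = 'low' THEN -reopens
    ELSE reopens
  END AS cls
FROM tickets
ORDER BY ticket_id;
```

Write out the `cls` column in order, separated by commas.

ticket_id=700: sla_hours < 20 OR team IN ('net', 'app') → -27
ticket_id=701: sla_hours < 8 OR age_days <= 42 → 38
ticket_id=702: sla_hours < 20 OR team IN ('net', 'app') → -25
ticket_id=703: sla_hours < 8 OR age_days <= 42 → 38
ticket_id=704: sla_hours < 74 → -8
ticket_id=705: sla_hours < 20 OR team IN ('net', 'app') → -28
ticket_id=706: sla_hours < 8 OR age_days <= 42 → 40
ticket_id=707: sla_hours < 20 OR team IN ('net', 'app') → -28
ticket_id=708: sla_hours < 74 → -10
ticket_id=709: sla_hours < 20 OR team IN ('net', 'app') → -25
ticket_id=710: sla_hours < 20 OR team IN ('net', 'app') → -26
ticket_id=711: sla_hours < 20 OR team IN ('net', 'app') → -24
ticket_id=712: ELSE → 4

-27, 38, -25, 38, -8, -28, 40, -28, -10, -25, -26, -24, 4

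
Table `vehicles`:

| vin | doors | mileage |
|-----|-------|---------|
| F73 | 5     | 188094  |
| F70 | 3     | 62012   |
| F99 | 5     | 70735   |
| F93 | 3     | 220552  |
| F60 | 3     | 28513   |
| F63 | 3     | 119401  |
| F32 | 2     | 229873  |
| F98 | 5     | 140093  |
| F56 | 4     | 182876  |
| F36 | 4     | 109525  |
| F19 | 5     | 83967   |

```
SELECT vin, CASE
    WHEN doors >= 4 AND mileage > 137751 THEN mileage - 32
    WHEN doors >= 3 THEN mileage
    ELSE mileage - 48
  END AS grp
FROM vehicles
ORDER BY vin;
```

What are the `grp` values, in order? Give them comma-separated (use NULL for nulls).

83967, 229825, 109525, 182844, 28513, 119401, 62012, 188062, 220552, 140061, 70735

vin=F19: doors >= 3 → 83967
vin=F32: ELSE → 229825
vin=F36: doors >= 3 → 109525
vin=F56: doors >= 4 AND mileage > 137751 → 182844
vin=F60: doors >= 3 → 28513
vin=F63: doors >= 3 → 119401
vin=F70: doors >= 3 → 62012
vin=F73: doors >= 4 AND mileage > 137751 → 188062
vin=F93: doors >= 3 → 220552
vin=F98: doors >= 4 AND mileage > 137751 → 140061
vin=F99: doors >= 3 → 70735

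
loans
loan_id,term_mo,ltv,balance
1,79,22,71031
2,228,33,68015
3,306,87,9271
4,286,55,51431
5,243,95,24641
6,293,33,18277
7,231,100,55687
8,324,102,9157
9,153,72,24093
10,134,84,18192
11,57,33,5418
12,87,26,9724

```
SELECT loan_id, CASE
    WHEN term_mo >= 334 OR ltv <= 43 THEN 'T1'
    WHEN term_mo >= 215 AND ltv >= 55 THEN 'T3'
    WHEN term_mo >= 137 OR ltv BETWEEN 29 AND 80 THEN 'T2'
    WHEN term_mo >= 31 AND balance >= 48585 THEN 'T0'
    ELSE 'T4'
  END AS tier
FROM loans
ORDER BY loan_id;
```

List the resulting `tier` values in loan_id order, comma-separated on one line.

T1, T1, T3, T3, T3, T1, T3, T3, T2, T4, T1, T1

loan_id=1: term_mo >= 334 OR ltv <= 43 → T1
loan_id=2: term_mo >= 334 OR ltv <= 43 → T1
loan_id=3: term_mo >= 215 AND ltv >= 55 → T3
loan_id=4: term_mo >= 215 AND ltv >= 55 → T3
loan_id=5: term_mo >= 215 AND ltv >= 55 → T3
loan_id=6: term_mo >= 334 OR ltv <= 43 → T1
loan_id=7: term_mo >= 215 AND ltv >= 55 → T3
loan_id=8: term_mo >= 215 AND ltv >= 55 → T3
loan_id=9: term_mo >= 137 OR ltv BETWEEN 29 AND 80 → T2
loan_id=10: ELSE → T4
loan_id=11: term_mo >= 334 OR ltv <= 43 → T1
loan_id=12: term_mo >= 334 OR ltv <= 43 → T1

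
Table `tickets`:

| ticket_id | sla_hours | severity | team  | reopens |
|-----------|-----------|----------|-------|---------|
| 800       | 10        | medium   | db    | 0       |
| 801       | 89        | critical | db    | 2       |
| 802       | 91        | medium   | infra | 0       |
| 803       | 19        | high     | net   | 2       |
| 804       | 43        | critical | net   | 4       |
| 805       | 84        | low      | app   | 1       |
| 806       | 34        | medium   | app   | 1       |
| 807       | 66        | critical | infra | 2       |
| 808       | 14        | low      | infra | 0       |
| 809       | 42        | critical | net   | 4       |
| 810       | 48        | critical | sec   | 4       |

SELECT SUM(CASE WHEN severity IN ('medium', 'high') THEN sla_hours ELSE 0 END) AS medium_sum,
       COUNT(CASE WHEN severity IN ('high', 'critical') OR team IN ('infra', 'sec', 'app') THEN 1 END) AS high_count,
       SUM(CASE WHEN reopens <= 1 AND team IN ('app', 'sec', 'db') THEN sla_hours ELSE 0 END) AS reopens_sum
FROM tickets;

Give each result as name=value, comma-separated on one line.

[medium_sum: severity IN ('medium', 'high')]
ticket_id=800: ✓ → 10
ticket_id=801: ✗
ticket_id=802: ✓ → 91
ticket_id=803: ✓ → 19
ticket_id=804: ✗
ticket_id=805: ✗
ticket_id=806: ✓ → 34
ticket_id=807: ✗
ticket_id=808: ✗
ticket_id=809: ✗
ticket_id=810: ✗
medium_sum = 10 + 91 + 19 + 34 = 154
—
[high_count: severity IN ('high', 'critical') OR team IN ('infra', 'sec', 'app')]
ticket_id=800: ✗
ticket_id=801: ✓ → 1
ticket_id=802: ✓ → 1
ticket_id=803: ✓ → 1
ticket_id=804: ✓ → 1
ticket_id=805: ✓ → 1
ticket_id=806: ✓ → 1
ticket_id=807: ✓ → 1
ticket_id=808: ✓ → 1
ticket_id=809: ✓ → 1
ticket_id=810: ✓ → 1
high_count = COUNT(1, 1, 1, 1, 1, 1, 1, 1, 1, 1) = 10
—
[reopens_sum: reopens <= 1 AND team IN ('app', 'sec', 'db')]
ticket_id=800: ✓ → 10
ticket_id=801: ✗
ticket_id=802: ✗
ticket_id=803: ✗
ticket_id=804: ✗
ticket_id=805: ✓ → 84
ticket_id=806: ✓ → 34
ticket_id=807: ✗
ticket_id=808: ✗
ticket_id=809: ✗
ticket_id=810: ✗
reopens_sum = 10 + 84 + 34 = 128

medium_sum=154, high_count=10, reopens_sum=128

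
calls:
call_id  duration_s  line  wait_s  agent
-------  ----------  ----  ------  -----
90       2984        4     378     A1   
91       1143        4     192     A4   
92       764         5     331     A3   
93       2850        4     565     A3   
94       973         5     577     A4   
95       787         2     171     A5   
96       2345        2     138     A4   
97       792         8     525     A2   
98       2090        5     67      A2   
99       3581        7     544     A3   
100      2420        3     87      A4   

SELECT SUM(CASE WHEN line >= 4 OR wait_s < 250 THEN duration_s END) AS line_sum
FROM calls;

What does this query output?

call_id=90: ✓ → 2984
call_id=91: ✓ → 1143
call_id=92: ✓ → 764
call_id=93: ✓ → 2850
call_id=94: ✓ → 973
call_id=95: ✓ → 787
call_id=96: ✓ → 2345
call_id=97: ✓ → 792
call_id=98: ✓ → 2090
call_id=99: ✓ → 3581
call_id=100: ✓ → 2420
line_sum = 2984 + 1143 + 764 + 2850 + 973 + 787 + 2345 + 792 + 2090 + 3581 + 2420 = 20729

20729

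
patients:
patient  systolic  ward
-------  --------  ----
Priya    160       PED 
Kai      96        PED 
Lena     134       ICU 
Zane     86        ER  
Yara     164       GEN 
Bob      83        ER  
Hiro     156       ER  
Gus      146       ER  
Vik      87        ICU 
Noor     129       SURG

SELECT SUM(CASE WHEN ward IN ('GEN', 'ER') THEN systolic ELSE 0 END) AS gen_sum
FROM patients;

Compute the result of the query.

patient=Priya: ✗
patient=Kai: ✗
patient=Lena: ✗
patient=Zane: ✓ → 86
patient=Yara: ✓ → 164
patient=Bob: ✓ → 83
patient=Hiro: ✓ → 156
patient=Gus: ✓ → 146
patient=Vik: ✗
patient=Noor: ✗
gen_sum = 86 + 164 + 83 + 156 + 146 = 635

635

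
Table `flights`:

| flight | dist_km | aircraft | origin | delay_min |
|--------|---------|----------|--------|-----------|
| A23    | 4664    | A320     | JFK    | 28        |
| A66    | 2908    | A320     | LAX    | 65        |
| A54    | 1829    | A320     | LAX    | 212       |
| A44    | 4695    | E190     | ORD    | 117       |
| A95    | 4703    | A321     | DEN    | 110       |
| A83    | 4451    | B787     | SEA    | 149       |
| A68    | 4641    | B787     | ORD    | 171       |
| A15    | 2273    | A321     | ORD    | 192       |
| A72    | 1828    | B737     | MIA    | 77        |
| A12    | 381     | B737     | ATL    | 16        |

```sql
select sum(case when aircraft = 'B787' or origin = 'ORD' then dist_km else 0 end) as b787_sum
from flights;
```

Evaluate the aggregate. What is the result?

16060

flight=A23: ✗
flight=A66: ✗
flight=A54: ✗
flight=A44: ✓ → 4695
flight=A95: ✗
flight=A83: ✓ → 4451
flight=A68: ✓ → 4641
flight=A15: ✓ → 2273
flight=A72: ✗
flight=A12: ✗
b787_sum = 4695 + 4451 + 4641 + 2273 = 16060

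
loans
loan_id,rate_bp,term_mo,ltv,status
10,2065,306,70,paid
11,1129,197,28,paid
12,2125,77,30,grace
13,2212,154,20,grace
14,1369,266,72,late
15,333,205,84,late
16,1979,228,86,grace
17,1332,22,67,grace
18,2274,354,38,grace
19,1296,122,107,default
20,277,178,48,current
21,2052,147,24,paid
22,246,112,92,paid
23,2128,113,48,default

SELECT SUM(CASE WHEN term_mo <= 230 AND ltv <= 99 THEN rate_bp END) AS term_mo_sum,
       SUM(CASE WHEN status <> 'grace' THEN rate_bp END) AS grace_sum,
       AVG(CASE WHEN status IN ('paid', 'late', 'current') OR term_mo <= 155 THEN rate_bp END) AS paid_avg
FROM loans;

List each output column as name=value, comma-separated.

[term_mo_sum: term_mo <= 230 AND ltv <= 99]
loan_id=10: ✗
loan_id=11: ✓ → 1129
loan_id=12: ✓ → 2125
loan_id=13: ✓ → 2212
loan_id=14: ✗
loan_id=15: ✓ → 333
loan_id=16: ✓ → 1979
loan_id=17: ✓ → 1332
loan_id=18: ✗
loan_id=19: ✗
loan_id=20: ✓ → 277
loan_id=21: ✓ → 2052
loan_id=22: ✓ → 246
loan_id=23: ✓ → 2128
term_mo_sum = 1129 + 2125 + 2212 + 333 + 1979 + 1332 + 277 + 2052 + 246 + 2128 = 13813
—
[grace_sum: status <> 'grace']
loan_id=10: ✓ → 2065
loan_id=11: ✓ → 1129
loan_id=12: ✗
loan_id=13: ✗
loan_id=14: ✓ → 1369
loan_id=15: ✓ → 333
loan_id=16: ✗
loan_id=17: ✗
loan_id=18: ✗
loan_id=19: ✓ → 1296
loan_id=20: ✓ → 277
loan_id=21: ✓ → 2052
loan_id=22: ✓ → 246
loan_id=23: ✓ → 2128
grace_sum = 2065 + 1129 + 1369 + 333 + 1296 + 277 + 2052 + 246 + 2128 = 10895
—
[paid_avg: status IN ('paid', 'late', 'current') OR term_mo <= 155]
loan_id=10: ✓ → 2065
loan_id=11: ✓ → 1129
loan_id=12: ✓ → 2125
loan_id=13: ✓ → 2212
loan_id=14: ✓ → 1369
loan_id=15: ✓ → 333
loan_id=16: ✗
loan_id=17: ✓ → 1332
loan_id=18: ✗
loan_id=19: ✓ → 1296
loan_id=20: ✓ → 277
loan_id=21: ✓ → 2052
loan_id=22: ✓ → 246
loan_id=23: ✓ → 2128
paid_avg = (2065 + 1129 + 2125 + 2212 + 1369 + 333 + 1332 + 1296 + 277 + 2052 + 246 + 2128) / 12 = 1380.3333333333

term_mo_sum=13813, grace_sum=10895, paid_avg=1380.3333333333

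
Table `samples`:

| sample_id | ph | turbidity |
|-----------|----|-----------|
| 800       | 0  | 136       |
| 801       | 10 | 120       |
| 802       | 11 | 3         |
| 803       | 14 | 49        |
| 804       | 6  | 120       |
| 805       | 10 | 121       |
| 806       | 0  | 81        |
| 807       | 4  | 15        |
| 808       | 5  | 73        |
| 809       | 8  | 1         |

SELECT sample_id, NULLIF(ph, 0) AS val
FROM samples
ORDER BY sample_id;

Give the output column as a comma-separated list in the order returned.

NULL, 10, 11, 14, 6, 10, NULL, 4, 5, 8

sample_id=800: ph=0 vs 0: equal → NULL
sample_id=801: ph=10 vs 0: differ → 10
sample_id=802: ph=11 vs 0: differ → 11
sample_id=803: ph=14 vs 0: differ → 14
sample_id=804: ph=6 vs 0: differ → 6
sample_id=805: ph=10 vs 0: differ → 10
sample_id=806: ph=0 vs 0: equal → NULL
sample_id=807: ph=4 vs 0: differ → 4
sample_id=808: ph=5 vs 0: differ → 5
sample_id=809: ph=8 vs 0: differ → 8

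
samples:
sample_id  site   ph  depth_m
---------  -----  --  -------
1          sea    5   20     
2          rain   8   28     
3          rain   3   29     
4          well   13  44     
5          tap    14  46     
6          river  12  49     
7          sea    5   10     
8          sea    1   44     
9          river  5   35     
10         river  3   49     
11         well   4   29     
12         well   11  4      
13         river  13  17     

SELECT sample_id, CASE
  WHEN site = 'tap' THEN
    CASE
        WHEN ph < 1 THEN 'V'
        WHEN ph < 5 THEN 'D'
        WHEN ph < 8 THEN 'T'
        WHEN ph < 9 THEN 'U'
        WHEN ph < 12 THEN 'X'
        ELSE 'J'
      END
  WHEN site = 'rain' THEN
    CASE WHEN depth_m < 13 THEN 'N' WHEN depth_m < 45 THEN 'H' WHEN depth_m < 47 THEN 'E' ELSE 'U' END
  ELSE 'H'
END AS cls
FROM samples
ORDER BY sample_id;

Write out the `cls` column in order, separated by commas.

H, H, H, H, J, H, H, H, H, H, H, H, H

sample_id=1: site='sea' → outer ELSE → H
sample_id=2: site='rain' → inner[depth_m < 45] → H
sample_id=3: site='rain' → inner[depth_m < 45] → H
sample_id=4: site='well' → outer ELSE → H
sample_id=5: site='tap' → inner[ELSE] → J
sample_id=6: site='river' → outer ELSE → H
sample_id=7: site='sea' → outer ELSE → H
sample_id=8: site='sea' → outer ELSE → H
sample_id=9: site='river' → outer ELSE → H
sample_id=10: site='river' → outer ELSE → H
sample_id=11: site='well' → outer ELSE → H
sample_id=12: site='well' → outer ELSE → H
sample_id=13: site='river' → outer ELSE → H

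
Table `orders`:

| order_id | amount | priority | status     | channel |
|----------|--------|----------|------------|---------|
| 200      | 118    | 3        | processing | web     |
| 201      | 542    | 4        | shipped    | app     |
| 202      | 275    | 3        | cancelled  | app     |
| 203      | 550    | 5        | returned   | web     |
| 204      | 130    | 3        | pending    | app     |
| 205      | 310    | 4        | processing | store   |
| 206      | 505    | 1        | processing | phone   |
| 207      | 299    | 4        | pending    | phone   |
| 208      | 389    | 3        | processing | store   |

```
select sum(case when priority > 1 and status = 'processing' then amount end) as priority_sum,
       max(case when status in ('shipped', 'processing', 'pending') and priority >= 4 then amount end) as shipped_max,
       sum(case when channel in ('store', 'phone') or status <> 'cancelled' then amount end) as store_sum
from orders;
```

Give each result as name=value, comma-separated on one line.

priority_sum=817, shipped_max=542, store_sum=2843

[priority_sum: priority > 1 and status = 'processing']
order_id=200: ✓ → 118
order_id=201: ✗
order_id=202: ✗
order_id=203: ✗
order_id=204: ✗
order_id=205: ✓ → 310
order_id=206: ✗
order_id=207: ✗
order_id=208: ✓ → 389
priority_sum = 118 + 310 + 389 = 817
—
[shipped_max: status in ('shipped', 'processing', 'pending') and priority >= 4]
order_id=200: ✗
order_id=201: ✓ → 542
order_id=202: ✗
order_id=203: ✗
order_id=204: ✗
order_id=205: ✓ → 310
order_id=206: ✗
order_id=207: ✓ → 299
order_id=208: ✗
shipped_max = MAX(542, 310, 299) = 542
—
[store_sum: channel in ('store', 'phone') or status <> 'cancelled']
order_id=200: ✓ → 118
order_id=201: ✓ → 542
order_id=202: ✗
order_id=203: ✓ → 550
order_id=204: ✓ → 130
order_id=205: ✓ → 310
order_id=206: ✓ → 505
order_id=207: ✓ → 299
order_id=208: ✓ → 389
store_sum = 118 + 542 + 550 + 130 + 310 + 505 + 299 + 389 = 2843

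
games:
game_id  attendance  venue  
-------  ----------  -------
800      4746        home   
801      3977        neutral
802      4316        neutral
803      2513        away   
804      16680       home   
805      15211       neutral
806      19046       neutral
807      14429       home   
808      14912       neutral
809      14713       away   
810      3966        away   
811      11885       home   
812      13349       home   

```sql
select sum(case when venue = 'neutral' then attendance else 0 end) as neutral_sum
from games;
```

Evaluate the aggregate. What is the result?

game_id=800: ✗
game_id=801: ✓ → 3977
game_id=802: ✓ → 4316
game_id=803: ✗
game_id=804: ✗
game_id=805: ✓ → 15211
game_id=806: ✓ → 19046
game_id=807: ✗
game_id=808: ✓ → 14912
game_id=809: ✗
game_id=810: ✗
game_id=811: ✗
game_id=812: ✗
neutral_sum = 3977 + 4316 + 15211 + 19046 + 14912 = 57462

57462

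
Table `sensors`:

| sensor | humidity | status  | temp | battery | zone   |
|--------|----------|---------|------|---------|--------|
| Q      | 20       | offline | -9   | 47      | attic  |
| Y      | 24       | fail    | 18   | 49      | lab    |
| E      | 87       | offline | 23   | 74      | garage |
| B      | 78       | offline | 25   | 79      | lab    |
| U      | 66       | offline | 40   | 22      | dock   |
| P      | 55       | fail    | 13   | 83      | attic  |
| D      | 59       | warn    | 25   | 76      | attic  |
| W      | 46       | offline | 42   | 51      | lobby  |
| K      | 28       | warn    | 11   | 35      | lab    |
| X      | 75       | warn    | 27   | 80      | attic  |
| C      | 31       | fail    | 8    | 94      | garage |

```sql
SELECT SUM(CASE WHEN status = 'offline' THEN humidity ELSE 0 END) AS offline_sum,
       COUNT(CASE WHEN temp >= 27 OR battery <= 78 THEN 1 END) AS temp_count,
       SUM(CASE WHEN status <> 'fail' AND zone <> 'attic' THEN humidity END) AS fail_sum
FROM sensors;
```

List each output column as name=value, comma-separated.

offline_sum=297, temp_count=8, fail_sum=305

[offline_sum: status = 'offline']
sensor=Q: ✓ → 20
sensor=Y: ✗
sensor=E: ✓ → 87
sensor=B: ✓ → 78
sensor=U: ✓ → 66
sensor=P: ✗
sensor=D: ✗
sensor=W: ✓ → 46
sensor=K: ✗
sensor=X: ✗
sensor=C: ✗
offline_sum = 20 + 87 + 78 + 66 + 46 = 297
—
[temp_count: temp >= 27 OR battery <= 78]
sensor=Q: ✓ → 1
sensor=Y: ✓ → 1
sensor=E: ✓ → 1
sensor=B: ✗
sensor=U: ✓ → 1
sensor=P: ✗
sensor=D: ✓ → 1
sensor=W: ✓ → 1
sensor=K: ✓ → 1
sensor=X: ✓ → 1
sensor=C: ✗
temp_count = COUNT(1, 1, 1, 1, 1, 1, 1, 1) = 8
—
[fail_sum: status <> 'fail' AND zone <> 'attic']
sensor=Q: ✗
sensor=Y: ✗
sensor=E: ✓ → 87
sensor=B: ✓ → 78
sensor=U: ✓ → 66
sensor=P: ✗
sensor=D: ✗
sensor=W: ✓ → 46
sensor=K: ✓ → 28
sensor=X: ✗
sensor=C: ✗
fail_sum = 87 + 78 + 66 + 46 + 28 = 305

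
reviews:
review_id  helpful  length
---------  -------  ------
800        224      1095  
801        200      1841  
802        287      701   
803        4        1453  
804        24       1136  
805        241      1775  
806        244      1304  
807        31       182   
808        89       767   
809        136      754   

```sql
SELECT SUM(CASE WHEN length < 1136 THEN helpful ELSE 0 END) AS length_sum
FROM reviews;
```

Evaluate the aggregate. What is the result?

767

review_id=800: ✓ → 224
review_id=801: ✗
review_id=802: ✓ → 287
review_id=803: ✗
review_id=804: ✗
review_id=805: ✗
review_id=806: ✗
review_id=807: ✓ → 31
review_id=808: ✓ → 89
review_id=809: ✓ → 136
length_sum = 224 + 287 + 31 + 89 + 136 = 767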